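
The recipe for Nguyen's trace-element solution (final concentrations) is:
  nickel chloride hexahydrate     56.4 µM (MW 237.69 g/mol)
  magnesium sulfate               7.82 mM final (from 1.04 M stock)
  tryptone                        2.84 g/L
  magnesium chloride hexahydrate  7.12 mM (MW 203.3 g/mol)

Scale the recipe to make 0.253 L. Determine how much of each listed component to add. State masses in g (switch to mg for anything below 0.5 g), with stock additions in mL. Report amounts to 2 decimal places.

Working volume: 0.253 L.
nickel chloride hexahydrate: 56.4 µmol/L × 237.69 g/mol × 0.253 L ÷ 1000 = 3.39 mg
magnesium sulfate: V = C2·V2/C1 = 7.82 mM × 253 mL ÷ 1040 mM = 1.90 mL
tryptone: 2.84 g/L × 0.253 L = 0.72 g
magnesium chloride hexahydrate: 7.12 mmol/L × 203.3 mg/mmol × 0.253 L = 366.22 mg

nickel chloride hexahydrate 3.39 mg; magnesium sulfate 1.90 mL; tryptone 0.72 g; magnesium chloride hexahydrate 366.22 mg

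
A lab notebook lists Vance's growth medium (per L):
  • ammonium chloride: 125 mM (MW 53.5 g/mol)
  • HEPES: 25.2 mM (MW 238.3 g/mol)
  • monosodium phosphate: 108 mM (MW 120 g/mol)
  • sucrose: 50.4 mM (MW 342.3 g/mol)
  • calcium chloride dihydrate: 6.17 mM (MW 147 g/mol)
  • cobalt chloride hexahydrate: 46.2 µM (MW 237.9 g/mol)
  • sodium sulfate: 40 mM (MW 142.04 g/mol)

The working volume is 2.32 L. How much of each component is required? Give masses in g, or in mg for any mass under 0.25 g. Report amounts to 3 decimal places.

ammonium chloride 15.515 g; HEPES 13.932 g; monosodium phosphate 30.067 g; sucrose 40.024 g; calcium chloride dihydrate 2.104 g; cobalt chloride hexahydrate 25.499 mg; sodium sulfate 13.181 g

Scale factor relative to 1 L: 2.32.
ammonium chloride: 125 mmol/L × 53.5 g/mol × 2.32 L ÷ 1000 = 15.515 g
HEPES: 25.2 mmol/L × 238.3 g/mol × 2.32 L ÷ 1000 = 13.932 g
monosodium phosphate: 108 mmol/L × 120 g/mol × 2.32 L ÷ 1000 = 30.067 g
sucrose: 50.4 mmol/L × 342.3 g/mol × 2.32 L ÷ 1000 = 40.024 g
calcium chloride dihydrate: 6.17 mmol/L × 147 g/mol × 2.32 L ÷ 1000 = 2.104 g
cobalt chloride hexahydrate: 46.2 µmol/L × 237.9 g/mol × 2.32 L ÷ 1000 = 25.499 mg
sodium sulfate: 40 mmol/L × 142.04 g/mol × 2.32 L ÷ 1000 = 13.181 g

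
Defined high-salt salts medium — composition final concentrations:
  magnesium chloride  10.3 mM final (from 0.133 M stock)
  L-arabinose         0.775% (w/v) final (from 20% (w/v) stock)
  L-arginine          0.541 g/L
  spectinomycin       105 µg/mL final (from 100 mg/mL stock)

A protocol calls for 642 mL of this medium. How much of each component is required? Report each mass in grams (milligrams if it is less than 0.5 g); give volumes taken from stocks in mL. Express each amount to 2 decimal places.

Scale factor relative to 1 L: 0.642.
magnesium chloride: V = C2·V2/C1 = 10.3 mM × 642 mL ÷ 133 mM = 49.72 mL
L-arabinose: V = C2·V2/C1 = 0.775% ÷ 20% × 642 mL = 24.88 mL
L-arginine: 0.541 g/L × 0.642 L = 0.347322 g = 347.32 mg
spectinomycin: C1V1 = C2V2 → 105 µg/mL × 642 mL ÷ 100000 µg/mL = 0.67 mL

magnesium chloride 49.72 mL; L-arabinose 24.88 mL; L-arginine 347.32 mg; spectinomycin 0.67 mL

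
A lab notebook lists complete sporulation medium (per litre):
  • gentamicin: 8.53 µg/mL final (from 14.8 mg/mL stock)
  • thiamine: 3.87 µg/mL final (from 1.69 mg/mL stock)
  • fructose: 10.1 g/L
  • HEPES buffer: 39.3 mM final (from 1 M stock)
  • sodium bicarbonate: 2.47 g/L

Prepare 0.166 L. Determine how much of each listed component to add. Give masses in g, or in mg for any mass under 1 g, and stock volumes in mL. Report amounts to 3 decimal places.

Working volume: 0.166 L.
gentamicin: dilute stock: 8.53 µg/mL × 166 mL ÷ 14800 µg/mL = 0.096 mL
thiamine: C1V1 = C2V2 → 3.87 µg/mL × 166 mL ÷ 1690 µg/mL = 0.380 mL
fructose: 10.1 g/L × 0.166 L = 1.677 g
HEPES buffer: V = C2·V2/C1 = 39.3 mM × 166 mL ÷ 1000 mM = 6.524 mL
sodium bicarbonate: 2.47 g/L × 0.166 L = 0.41002 g = 410.020 mg

gentamicin 0.096 mL; thiamine 0.380 mL; fructose 1.677 g; HEPES buffer 6.524 mL; sodium bicarbonate 410.020 mg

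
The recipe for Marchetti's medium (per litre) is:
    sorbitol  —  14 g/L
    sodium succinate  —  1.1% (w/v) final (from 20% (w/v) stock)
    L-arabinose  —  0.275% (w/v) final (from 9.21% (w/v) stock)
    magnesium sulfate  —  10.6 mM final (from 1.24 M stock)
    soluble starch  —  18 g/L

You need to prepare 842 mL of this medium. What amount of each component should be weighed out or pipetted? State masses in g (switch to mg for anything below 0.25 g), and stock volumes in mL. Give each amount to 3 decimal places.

Target volume = 842 mL = 0.842 L.
sorbitol: 14 g/L × 0.842 L = 11.788 g
sodium succinate: dilute stock: 1.1% ÷ 20% × 842 mL = 46.310 mL
L-arabinose: dilute stock: 0.275% ÷ 9.21% × 842 mL = 25.141 mL
magnesium sulfate: V = C2·V2/C1 = 10.6 mM × 842 mL ÷ 1240 mM = 7.198 mL
soluble starch: 18 g/L × 0.842 L = 15.156 g

sorbitol 11.788 g; sodium succinate 46.310 mL; L-arabinose 25.141 mL; magnesium sulfate 7.198 mL; soluble starch 15.156 g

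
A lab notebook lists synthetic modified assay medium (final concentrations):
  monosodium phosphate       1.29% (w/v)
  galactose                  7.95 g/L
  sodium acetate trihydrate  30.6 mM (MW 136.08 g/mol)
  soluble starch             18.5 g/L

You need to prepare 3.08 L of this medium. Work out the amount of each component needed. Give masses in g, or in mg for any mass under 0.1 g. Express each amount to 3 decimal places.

Working volume: 3.08 L.
monosodium phosphate: 1.29% w/v = 12.9 g/L → 12.9 × 3.08 L = 39.732 g
galactose: 7.95 g/L × 3.08 L = 24.486 g
sodium acetate trihydrate: 30.6 mmol/L × 136.08 g/mol × 3.08 L ÷ 1000 = 12.825 g
soluble starch: 18.5 g/L × 3.08 L = 56.980 g

monosodium phosphate 39.732 g; galactose 24.486 g; sodium acetate trihydrate 12.825 g; soluble starch 56.980 g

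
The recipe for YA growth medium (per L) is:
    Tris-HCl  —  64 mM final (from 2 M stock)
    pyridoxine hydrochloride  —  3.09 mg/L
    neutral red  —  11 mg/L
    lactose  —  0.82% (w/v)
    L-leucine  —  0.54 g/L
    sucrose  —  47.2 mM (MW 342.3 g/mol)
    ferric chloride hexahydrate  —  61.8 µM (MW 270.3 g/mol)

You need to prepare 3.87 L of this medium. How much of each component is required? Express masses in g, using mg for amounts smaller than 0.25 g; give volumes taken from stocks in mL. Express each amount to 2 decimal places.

Scale factor relative to 1 L: 3.87.
Tris-HCl: dilute stock: 64 mM × 3870 mL ÷ 2000 mM = 123.84 mL
pyridoxine hydrochloride: 3.09 mg/L × 3.87 L = 11.96 mg
neutral red: 11 mg/L × 3.87 L = 42.57 mg
lactose: 0.82 g per 100 mL × 3870 mL ÷ 100 = 31.73 g
L-leucine: 0.54 g/L × 3.87 L = 2.09 g
sucrose: 47.2 mmol/L × 342.3 g/mol × 3.87 L ÷ 1000 = 62.53 g
ferric chloride hexahydrate: 61.8 µmol/L × 270.3 g/mol × 3.87 L ÷ 1000 = 64.65 mg

Tris-HCl 123.84 mL; pyridoxine hydrochloride 11.96 mg; neutral red 42.57 mg; lactose 31.73 g; L-leucine 2.09 g; sucrose 62.53 g; ferric chloride hexahydrate 64.65 mg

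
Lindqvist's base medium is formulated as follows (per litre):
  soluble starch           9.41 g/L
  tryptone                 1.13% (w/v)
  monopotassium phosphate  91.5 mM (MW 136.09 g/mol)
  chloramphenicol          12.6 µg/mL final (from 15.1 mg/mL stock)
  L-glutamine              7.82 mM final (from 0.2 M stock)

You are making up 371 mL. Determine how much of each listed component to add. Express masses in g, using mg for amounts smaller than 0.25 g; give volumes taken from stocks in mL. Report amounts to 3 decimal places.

Scale factor relative to 1 L: 0.371.
soluble starch: 9.41 g/L × 0.371 L = 3.491 g
tryptone: 1.13% w/v = 11.3 g/L → 11.3 × 0.371 L = 4.192 g
monopotassium phosphate: 91.5 mmol/L × 136.09 g/mol × 0.371 L ÷ 1000 = 4.620 g
chloramphenicol: V = C2·V2/C1 = 12.6 µg/mL × 371 mL ÷ 15100 µg/mL = 0.310 mL
L-glutamine: dilute stock: 7.82 mM × 371 mL ÷ 200 mM = 14.506 mL

soluble starch 3.491 g; tryptone 4.192 g; monopotassium phosphate 4.620 g; chloramphenicol 0.310 mL; L-glutamine 14.506 mL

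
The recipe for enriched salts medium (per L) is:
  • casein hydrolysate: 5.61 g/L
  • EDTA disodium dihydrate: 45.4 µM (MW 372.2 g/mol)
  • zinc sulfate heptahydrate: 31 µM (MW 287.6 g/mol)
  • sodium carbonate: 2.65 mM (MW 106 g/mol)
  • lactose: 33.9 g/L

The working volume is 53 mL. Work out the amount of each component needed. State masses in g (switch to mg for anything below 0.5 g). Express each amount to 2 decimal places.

Target volume = 53 mL = 0.053 L.
casein hydrolysate: 5.61 g/L × 0.053 L = 0.29733 g = 297.33 mg
EDTA disodium dihydrate: 45.4 µmol/L × 372.2 g/mol × 0.053 L ÷ 1000 = 0.90 mg
zinc sulfate heptahydrate: 31 µmol/L × 287.6 g/mol × 0.053 L ÷ 1000 = 0.47 mg
sodium carbonate: 2.65 mmol/L × 106 mg/mmol × 0.053 L = 14.89 mg
lactose: 33.9 g/L × 0.053 L = 1.80 g

casein hydrolysate 297.33 mg; EDTA disodium dihydrate 0.90 mg; zinc sulfate heptahydrate 0.47 mg; sodium carbonate 14.89 mg; lactose 1.80 g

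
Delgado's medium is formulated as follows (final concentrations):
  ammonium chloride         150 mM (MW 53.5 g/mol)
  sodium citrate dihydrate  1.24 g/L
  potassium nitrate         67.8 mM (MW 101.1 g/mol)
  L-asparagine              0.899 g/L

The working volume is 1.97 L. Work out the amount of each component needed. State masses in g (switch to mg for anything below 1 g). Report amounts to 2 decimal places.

Working volume: 1.97 L.
ammonium chloride: 150 mmol/L × 53.5 g/mol × 1.97 L ÷ 1000 = 15.81 g
sodium citrate dihydrate: 1.24 g/L × 1.97 L = 2.44 g
potassium nitrate: 67.8 mmol/L × 101.1 g/mol × 1.97 L ÷ 1000 = 13.50 g
L-asparagine: 0.899 g/L × 1.97 L = 1.77 g

ammonium chloride 15.81 g; sodium citrate dihydrate 2.44 g; potassium nitrate 13.50 g; L-asparagine 1.77 g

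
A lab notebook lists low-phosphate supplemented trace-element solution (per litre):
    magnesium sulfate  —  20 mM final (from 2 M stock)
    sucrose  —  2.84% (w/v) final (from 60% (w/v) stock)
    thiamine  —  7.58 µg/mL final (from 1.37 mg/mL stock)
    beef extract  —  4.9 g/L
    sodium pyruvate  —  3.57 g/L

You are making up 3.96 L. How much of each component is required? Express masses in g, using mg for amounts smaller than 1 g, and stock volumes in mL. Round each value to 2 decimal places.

magnesium sulfate 39.60 mL; sucrose 187.44 mL; thiamine 21.91 mL; beef extract 19.40 g; sodium pyruvate 14.14 g

Working volume: 3.96 L.
magnesium sulfate: C1V1 = C2V2 → 20 mM × 3960 mL ÷ 2000 mM = 39.60 mL
sucrose: C1V1 = C2V2 → 2.84% ÷ 60% × 3960 mL = 187.44 mL
thiamine: dilute stock: 7.58 µg/mL × 3960 mL ÷ 1370 µg/mL = 21.91 mL
beef extract: 4.9 g/L × 3.96 L = 19.40 g
sodium pyruvate: 3.57 g/L × 3.96 L = 14.14 g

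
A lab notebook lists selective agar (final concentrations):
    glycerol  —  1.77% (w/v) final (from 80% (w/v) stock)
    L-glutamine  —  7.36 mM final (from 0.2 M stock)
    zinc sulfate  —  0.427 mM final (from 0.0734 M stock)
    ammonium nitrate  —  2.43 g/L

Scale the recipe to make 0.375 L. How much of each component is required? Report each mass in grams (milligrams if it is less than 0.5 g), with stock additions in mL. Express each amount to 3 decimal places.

glycerol 8.297 mL; L-glutamine 13.800 mL; zinc sulfate 2.182 mL; ammonium nitrate 0.911 g

Working volume: 0.375 L.
glycerol: C1V1 = C2V2 → 1.77% ÷ 80% × 375 mL = 8.297 mL
L-glutamine: V = C2·V2/C1 = 7.36 mM × 375 mL ÷ 200 mM = 13.800 mL
zinc sulfate: dilute stock: 0.427 mM × 375 mL ÷ 73.4 mM = 2.182 mL
ammonium nitrate: 2.43 g/L × 0.375 L = 0.911 g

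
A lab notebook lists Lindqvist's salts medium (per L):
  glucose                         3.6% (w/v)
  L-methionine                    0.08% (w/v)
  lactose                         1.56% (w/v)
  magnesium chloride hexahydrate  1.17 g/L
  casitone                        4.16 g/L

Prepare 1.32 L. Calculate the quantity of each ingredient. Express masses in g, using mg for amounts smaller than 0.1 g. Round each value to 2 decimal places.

glucose 47.52 g; L-methionine 1.06 g; lactose 20.59 g; magnesium chloride hexahydrate 1.54 g; casitone 5.49 g

Scale factor relative to 1 L: 1.32.
glucose: 3.6 g per 100 mL × 1320 mL ÷ 100 = 47.52 g
L-methionine: 0.08 g per 100 mL × 1320 mL ÷ 100 = 1.06 g
lactose: 1.56 g per 100 mL × 1320 mL ÷ 100 = 20.59 g
magnesium chloride hexahydrate: 1.17 g/L × 1.32 L = 1.54 g
casitone: 4.16 g/L × 1.32 L = 5.49 g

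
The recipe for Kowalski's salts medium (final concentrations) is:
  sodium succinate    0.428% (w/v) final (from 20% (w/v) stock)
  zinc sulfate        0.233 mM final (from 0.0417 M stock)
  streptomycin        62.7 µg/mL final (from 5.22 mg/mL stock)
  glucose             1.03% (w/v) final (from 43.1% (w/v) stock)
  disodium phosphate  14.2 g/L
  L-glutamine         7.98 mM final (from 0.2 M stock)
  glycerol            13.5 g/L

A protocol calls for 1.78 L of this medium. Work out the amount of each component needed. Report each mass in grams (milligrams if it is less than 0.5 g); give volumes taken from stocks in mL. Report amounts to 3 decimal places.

sodium succinate 38.092 mL; zinc sulfate 9.946 mL; streptomycin 21.380 mL; glucose 42.538 mL; disodium phosphate 25.276 g; L-glutamine 71.022 mL; glycerol 24.030 g

Working volume: 1.78 L.
sodium succinate: dilute stock: 0.428% ÷ 20% × 1780 mL = 38.092 mL
zinc sulfate: V = C2·V2/C1 = 0.233 mM × 1780 mL ÷ 41.7 mM = 9.946 mL
streptomycin: dilute stock: 62.7 µg/mL × 1780 mL ÷ 5220 µg/mL = 21.380 mL
glucose: dilute stock: 1.03% ÷ 43.1% × 1780 mL = 42.538 mL
disodium phosphate: 14.2 g/L × 1.78 L = 25.276 g
L-glutamine: V = C2·V2/C1 = 7.98 mM × 1780 mL ÷ 200 mM = 71.022 mL
glycerol: 13.5 g/L × 1.78 L = 24.030 g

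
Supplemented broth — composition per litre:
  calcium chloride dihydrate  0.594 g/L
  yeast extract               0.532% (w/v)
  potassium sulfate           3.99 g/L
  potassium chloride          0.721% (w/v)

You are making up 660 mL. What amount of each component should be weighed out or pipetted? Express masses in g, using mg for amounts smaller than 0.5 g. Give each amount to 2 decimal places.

Working volume: 660 mL = 0.66 L.
calcium chloride dihydrate: 0.594 g/L × 0.66 L = 0.39204 g = 392.04 mg
yeast extract: 0.532 g per 100 mL × 660 mL ÷ 100 = 3.51 g
potassium sulfate: 3.99 g/L × 0.66 L = 2.63 g
potassium chloride: 0.721 g per 100 mL × 660 mL ÷ 100 = 4.76 g

calcium chloride dihydrate 392.04 mg; yeast extract 3.51 g; potassium sulfate 2.63 g; potassium chloride 4.76 g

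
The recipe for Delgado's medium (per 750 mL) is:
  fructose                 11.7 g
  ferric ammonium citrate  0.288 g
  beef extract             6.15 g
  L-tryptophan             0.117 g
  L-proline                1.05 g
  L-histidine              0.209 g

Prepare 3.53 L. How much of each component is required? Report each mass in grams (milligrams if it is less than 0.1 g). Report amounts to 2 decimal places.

fructose 55.07 g; ferric ammonium citrate 1.36 g; beef extract 28.95 g; L-tryptophan 0.55 g; L-proline 4.94 g; L-histidine 0.98 g

Scale factor = 3530 mL / 750 mL = 4.70667.
fructose: 11.7 g × (3530 mL / 750 mL) = 55.07 g
ferric ammonium citrate: 0.288 g × (3530 mL / 750 mL) = 1.36 g
beef extract: 6.15 g × (3530 mL / 750 mL) = 28.95 g
L-tryptophan: 0.117 g × (3530 mL / 750 mL) = 0.55 g
L-proline: 1.05 g × (3530 mL / 750 mL) = 4.94 g
L-histidine: 0.209 g × (3530 mL / 750 mL) = 0.98 g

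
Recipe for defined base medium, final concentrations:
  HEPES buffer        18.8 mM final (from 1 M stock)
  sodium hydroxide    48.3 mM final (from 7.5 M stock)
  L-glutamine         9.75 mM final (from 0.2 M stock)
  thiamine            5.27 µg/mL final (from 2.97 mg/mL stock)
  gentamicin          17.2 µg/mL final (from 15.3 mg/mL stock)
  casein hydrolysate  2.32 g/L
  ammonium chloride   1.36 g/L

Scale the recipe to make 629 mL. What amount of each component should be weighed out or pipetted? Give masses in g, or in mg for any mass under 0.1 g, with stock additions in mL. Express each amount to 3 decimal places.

HEPES buffer 11.825 mL; sodium hydroxide 4.051 mL; L-glutamine 30.664 mL; thiamine 1.116 mL; gentamicin 0.707 mL; casein hydrolysate 1.459 g; ammonium chloride 0.855 g

Scale factor relative to 1 L: 0.629.
HEPES buffer: dilute stock: 18.8 mM × 629 mL ÷ 1000 mM = 11.825 mL
sodium hydroxide: dilute stock: 48.3 mM × 629 mL ÷ 7500 mM = 4.051 mL
L-glutamine: C1V1 = C2V2 → 9.75 mM × 629 mL ÷ 200 mM = 30.664 mL
thiamine: V = C2·V2/C1 = 5.27 µg/mL × 629 mL ÷ 2970 µg/mL = 1.116 mL
gentamicin: dilute stock: 17.2 µg/mL × 629 mL ÷ 15300 µg/mL = 0.707 mL
casein hydrolysate: 2.32 g/L × 0.629 L = 1.459 g
ammonium chloride: 1.36 g/L × 0.629 L = 0.855 g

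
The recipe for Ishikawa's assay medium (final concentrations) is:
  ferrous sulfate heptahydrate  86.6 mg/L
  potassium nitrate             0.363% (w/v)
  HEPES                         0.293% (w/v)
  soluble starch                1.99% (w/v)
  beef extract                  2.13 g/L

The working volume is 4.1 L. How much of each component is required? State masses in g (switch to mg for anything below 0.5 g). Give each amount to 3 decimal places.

ferrous sulfate heptahydrate 355.060 mg; potassium nitrate 14.883 g; HEPES 12.013 g; soluble starch 81.590 g; beef extract 8.733 g

Working volume: 4.1 L.
ferrous sulfate heptahydrate: 86.6 mg/L × 4.1 L = 355.060 mg
potassium nitrate: 0.363 g per 100 mL × 4100 mL ÷ 100 = 14.883 g
HEPES: 0.293% w/v = 2.93 g/L → 2.93 × 4.1 L = 12.013 g
soluble starch: 1.99% w/v = 19.9 g/L → 19.9 × 4.1 L = 81.590 g
beef extract: 2.13 g/L × 4.1 L = 8.733 g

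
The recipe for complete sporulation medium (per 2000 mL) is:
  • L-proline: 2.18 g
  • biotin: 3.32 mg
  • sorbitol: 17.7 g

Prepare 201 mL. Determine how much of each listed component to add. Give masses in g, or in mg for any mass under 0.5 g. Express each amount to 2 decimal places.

Scale factor = 201 mL / 2000 mL = 0.1005.
L-proline: 2.18 g × (201 mL / 2000 mL) = 0.21909 g = 219.09 mg
biotin: 3.32 mg × (201 mL / 2000 mL) = 0.33 mg
sorbitol: 17.7 g × (201 mL / 2000 mL) = 1.78 g

L-proline 219.09 mg; biotin 0.33 mg; sorbitol 1.78 g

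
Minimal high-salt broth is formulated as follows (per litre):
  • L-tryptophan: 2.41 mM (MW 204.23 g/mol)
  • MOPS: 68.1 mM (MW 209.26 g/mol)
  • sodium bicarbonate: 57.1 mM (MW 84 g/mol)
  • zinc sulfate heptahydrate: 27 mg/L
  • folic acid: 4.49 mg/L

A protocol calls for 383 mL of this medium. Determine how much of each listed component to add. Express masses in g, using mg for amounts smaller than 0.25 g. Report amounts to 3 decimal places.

Scale factor relative to 1 L: 0.383.
L-tryptophan: 2.41 mmol/L × 204.23 mg/mmol × 0.383 L = 188.510 mg
MOPS: 68.1 mmol/L × 209.26 g/mol × 0.383 L ÷ 1000 = 5.458 g
sodium bicarbonate: 57.1 mmol/L × 84 g/mol × 0.383 L ÷ 1000 = 1.837 g
zinc sulfate heptahydrate: 27 mg/L × 0.383 L = 10.341 mg
folic acid: 4.49 mg/L × 0.383 L = 1.720 mg

L-tryptophan 188.510 mg; MOPS 5.458 g; sodium bicarbonate 1.837 g; zinc sulfate heptahydrate 10.341 mg; folic acid 1.720 mg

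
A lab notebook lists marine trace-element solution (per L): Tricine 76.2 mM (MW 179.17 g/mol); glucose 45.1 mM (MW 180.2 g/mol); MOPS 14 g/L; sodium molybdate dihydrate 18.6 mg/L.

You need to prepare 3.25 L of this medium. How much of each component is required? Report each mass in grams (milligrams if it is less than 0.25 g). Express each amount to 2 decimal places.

Tricine 44.37 g; glucose 26.41 g; MOPS 45.50 g; sodium molybdate dihydrate 60.45 mg

Working volume: 3.25 L.
Tricine: 76.2 mmol/L × 179.17 g/mol × 3.25 L ÷ 1000 = 44.37 g
glucose: 45.1 mmol/L × 180.2 g/mol × 3.25 L ÷ 1000 = 26.41 g
MOPS: 14 g/L × 3.25 L = 45.50 g
sodium molybdate dihydrate: 18.6 mg/L × 3.25 L = 60.45 mg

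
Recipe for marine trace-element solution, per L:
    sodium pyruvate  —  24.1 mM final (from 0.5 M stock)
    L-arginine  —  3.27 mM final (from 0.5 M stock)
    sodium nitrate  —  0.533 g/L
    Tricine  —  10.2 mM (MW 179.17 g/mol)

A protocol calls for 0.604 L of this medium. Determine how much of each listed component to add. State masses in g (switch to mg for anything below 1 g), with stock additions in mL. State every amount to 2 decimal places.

Scale factor relative to 1 L: 0.604.
sodium pyruvate: V = C2·V2/C1 = 24.1 mM × 604 mL ÷ 500 mM = 29.11 mL
L-arginine: C1V1 = C2V2 → 3.27 mM × 604 mL ÷ 500 mM = 3.95 mL
sodium nitrate: 0.533 g/L × 0.604 L = 0.321932 g = 321.93 mg
Tricine: 10.2 mmol/L × 179.17 g/mol × 0.604 L ÷ 1000 = 1.10 g

sodium pyruvate 29.11 mL; L-arginine 3.95 mL; sodium nitrate 321.93 mg; Tricine 1.10 g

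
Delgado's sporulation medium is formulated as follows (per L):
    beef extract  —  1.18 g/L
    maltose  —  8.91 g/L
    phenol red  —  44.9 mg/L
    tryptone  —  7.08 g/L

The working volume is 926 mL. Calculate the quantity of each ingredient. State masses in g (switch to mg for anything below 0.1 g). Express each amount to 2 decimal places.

beef extract 1.09 g; maltose 8.25 g; phenol red 41.58 mg; tryptone 6.56 g

Scale factor relative to 1 L: 0.926.
beef extract: 1.18 g/L × 0.926 L = 1.09 g
maltose: 8.91 g/L × 0.926 L = 8.25 g
phenol red: 44.9 mg/L × 0.926 L = 41.58 mg
tryptone: 7.08 g/L × 0.926 L = 6.56 g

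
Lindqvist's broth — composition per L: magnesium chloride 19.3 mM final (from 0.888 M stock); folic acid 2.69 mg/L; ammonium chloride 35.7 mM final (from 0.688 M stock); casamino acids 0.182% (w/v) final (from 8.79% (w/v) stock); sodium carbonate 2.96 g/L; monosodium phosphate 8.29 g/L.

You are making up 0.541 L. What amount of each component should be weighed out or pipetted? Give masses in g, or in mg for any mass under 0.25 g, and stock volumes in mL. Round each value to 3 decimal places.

Working volume: 0.541 L.
magnesium chloride: dilute stock: 19.3 mM × 541 mL ÷ 888 mM = 11.758 mL
folic acid: 2.69 mg/L × 0.541 L = 1.455 mg
ammonium chloride: dilute stock: 35.7 mM × 541 mL ÷ 688 mM = 28.072 mL
casamino acids: dilute stock: 0.182% ÷ 8.79% × 541 mL = 11.202 mL
sodium carbonate: 2.96 g/L × 0.541 L = 1.601 g
monosodium phosphate: 8.29 g/L × 0.541 L = 4.485 g

magnesium chloride 11.758 mL; folic acid 1.455 mg; ammonium chloride 28.072 mL; casamino acids 11.202 mL; sodium carbonate 1.601 g; monosodium phosphate 4.485 g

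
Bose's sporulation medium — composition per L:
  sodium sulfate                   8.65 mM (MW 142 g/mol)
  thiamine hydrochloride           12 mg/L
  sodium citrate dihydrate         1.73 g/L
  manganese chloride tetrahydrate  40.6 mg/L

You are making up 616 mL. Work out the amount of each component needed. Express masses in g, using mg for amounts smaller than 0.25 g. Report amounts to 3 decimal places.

sodium sulfate 0.757 g; thiamine hydrochloride 7.392 mg; sodium citrate dihydrate 1.066 g; manganese chloride tetrahydrate 25.010 mg

Target volume = 616 mL = 0.616 L.
sodium sulfate: 8.65 mmol/L × 142 g/mol × 0.616 L ÷ 1000 = 0.757 g
thiamine hydrochloride: 12 mg/L × 0.616 L = 7.392 mg
sodium citrate dihydrate: 1.73 g/L × 0.616 L = 1.066 g
manganese chloride tetrahydrate: 40.6 mg/L × 0.616 L = 25.010 mg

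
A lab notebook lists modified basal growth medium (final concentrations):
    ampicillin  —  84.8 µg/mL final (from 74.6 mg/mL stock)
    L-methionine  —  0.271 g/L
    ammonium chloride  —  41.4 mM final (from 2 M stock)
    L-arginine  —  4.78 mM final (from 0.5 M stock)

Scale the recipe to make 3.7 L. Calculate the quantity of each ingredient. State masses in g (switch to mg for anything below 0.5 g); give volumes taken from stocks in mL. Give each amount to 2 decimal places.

ampicillin 4.21 mL; L-methionine 1.00 g; ammonium chloride 76.59 mL; L-arginine 35.37 mL

Scale factor relative to 1 L: 3.7.
ampicillin: dilute stock: 84.8 µg/mL × 3700 mL ÷ 74600 µg/mL = 4.21 mL
L-methionine: 0.271 g/L × 3.7 L = 1.00 g
ammonium chloride: dilute stock: 41.4 mM × 3700 mL ÷ 2000 mM = 76.59 mL
L-arginine: dilute stock: 4.78 mM × 3700 mL ÷ 500 mM = 35.37 mL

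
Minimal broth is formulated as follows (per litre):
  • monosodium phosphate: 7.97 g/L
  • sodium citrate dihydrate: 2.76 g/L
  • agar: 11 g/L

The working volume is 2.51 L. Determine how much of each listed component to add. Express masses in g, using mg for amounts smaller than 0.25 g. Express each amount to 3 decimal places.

Scale factor relative to 1 L: 2.51.
monosodium phosphate: 7.97 g/L × 2.51 L = 20.005 g
sodium citrate dihydrate: 2.76 g/L × 2.51 L = 6.928 g
agar: 11 g/L × 2.51 L = 27.610 g

monosodium phosphate 20.005 g; sodium citrate dihydrate 6.928 g; agar 27.610 g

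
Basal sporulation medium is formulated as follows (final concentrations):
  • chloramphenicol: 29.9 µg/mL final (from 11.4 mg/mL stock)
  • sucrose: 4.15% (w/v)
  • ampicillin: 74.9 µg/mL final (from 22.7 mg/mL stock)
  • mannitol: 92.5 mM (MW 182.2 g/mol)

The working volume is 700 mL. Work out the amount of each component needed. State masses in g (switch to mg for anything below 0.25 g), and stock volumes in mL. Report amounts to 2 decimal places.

chloramphenicol 1.84 mL; sucrose 29.05 g; ampicillin 2.31 mL; mannitol 11.80 g

Target volume = 700 mL = 0.7 L.
chloramphenicol: V = C2·V2/C1 = 29.9 µg/mL × 700 mL ÷ 11400 µg/mL = 1.84 mL
sucrose: 4.15% w/v = 41.5 g/L → 41.5 × 0.7 L = 29.05 g
ampicillin: V = C2·V2/C1 = 74.9 µg/mL × 700 mL ÷ 22700 µg/mL = 2.31 mL
mannitol: 92.5 mmol/L × 182.2 g/mol × 0.7 L ÷ 1000 = 11.80 g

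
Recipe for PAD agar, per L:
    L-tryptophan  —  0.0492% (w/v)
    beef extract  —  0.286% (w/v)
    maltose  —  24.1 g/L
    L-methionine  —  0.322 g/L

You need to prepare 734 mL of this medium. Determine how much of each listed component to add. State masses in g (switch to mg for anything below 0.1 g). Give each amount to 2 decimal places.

Scale factor relative to 1 L: 0.734.
L-tryptophan: 0.0492% w/v = 0.492 g/L → 0.492 × 0.734 L = 0.36 g
beef extract: 0.286% w/v = 2.86 g/L → 2.86 × 0.734 L = 2.10 g
maltose: 24.1 g/L × 0.734 L = 17.69 g
L-methionine: 0.322 g/L × 0.734 L = 0.24 g

L-tryptophan 0.36 g; beef extract 2.10 g; maltose 17.69 g; L-methionine 0.24 g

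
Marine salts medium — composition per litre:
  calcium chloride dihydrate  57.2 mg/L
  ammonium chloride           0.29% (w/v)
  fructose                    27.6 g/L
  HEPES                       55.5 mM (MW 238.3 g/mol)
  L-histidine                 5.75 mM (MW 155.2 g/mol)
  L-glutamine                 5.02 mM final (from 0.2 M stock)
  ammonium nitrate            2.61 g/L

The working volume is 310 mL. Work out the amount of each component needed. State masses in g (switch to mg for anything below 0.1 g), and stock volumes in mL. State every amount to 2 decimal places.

calcium chloride dihydrate 17.73 mg; ammonium chloride 0.90 g; fructose 8.56 g; HEPES 4.10 g; L-histidine 0.28 g; L-glutamine 7.78 mL; ammonium nitrate 0.81 g

Target volume = 310 mL = 0.31 L.
calcium chloride dihydrate: 57.2 mg/L × 0.31 L = 17.73 mg
ammonium chloride: 0.29 g per 100 mL × 310 mL ÷ 100 = 0.90 g
fructose: 27.6 g/L × 0.31 L = 8.56 g
HEPES: 55.5 mmol/L × 238.3 g/mol × 0.31 L ÷ 1000 = 4.10 g
L-histidine: 5.75 mmol/L × 155.2 g/mol × 0.31 L ÷ 1000 = 0.28 g
L-glutamine: V = C2·V2/C1 = 5.02 mM × 310 mL ÷ 200 mM = 7.78 mL
ammonium nitrate: 2.61 g/L × 0.31 L = 0.81 g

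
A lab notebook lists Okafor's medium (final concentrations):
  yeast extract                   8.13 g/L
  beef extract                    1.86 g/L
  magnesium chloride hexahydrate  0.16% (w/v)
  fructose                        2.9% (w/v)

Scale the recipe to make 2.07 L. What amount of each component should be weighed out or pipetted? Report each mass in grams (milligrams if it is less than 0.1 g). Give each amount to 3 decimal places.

Scale factor relative to 1 L: 2.07.
yeast extract: 8.13 g/L × 2.07 L = 16.829 g
beef extract: 1.86 g/L × 2.07 L = 3.850 g
magnesium chloride hexahydrate: 0.16 g per 100 mL × 2070 mL ÷ 100 = 3.312 g
fructose: 2.9% w/v = 29 g/L → 29 × 2.07 L = 60.030 g

yeast extract 16.829 g; beef extract 3.850 g; magnesium chloride hexahydrate 3.312 g; fructose 60.030 g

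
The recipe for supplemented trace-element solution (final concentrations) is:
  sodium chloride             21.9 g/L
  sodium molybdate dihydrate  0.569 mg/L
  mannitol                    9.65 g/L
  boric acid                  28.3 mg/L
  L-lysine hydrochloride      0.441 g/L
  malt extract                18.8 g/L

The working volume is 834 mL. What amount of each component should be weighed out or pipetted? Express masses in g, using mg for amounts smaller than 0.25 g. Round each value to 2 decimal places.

Working volume: 834 mL = 0.834 L.
sodium chloride: 21.9 g/L × 0.834 L = 18.26 g
sodium molybdate dihydrate: 0.569 mg/L × 0.834 L = 0.47 mg
mannitol: 9.65 g/L × 0.834 L = 8.05 g
boric acid: 28.3 mg/L × 0.834 L = 23.60 mg
L-lysine hydrochloride: 0.441 g/L × 0.834 L = 0.37 g
malt extract: 18.8 g/L × 0.834 L = 15.68 g

sodium chloride 18.26 g; sodium molybdate dihydrate 0.47 mg; mannitol 8.05 g; boric acid 23.60 mg; L-lysine hydrochloride 0.37 g; malt extract 15.68 g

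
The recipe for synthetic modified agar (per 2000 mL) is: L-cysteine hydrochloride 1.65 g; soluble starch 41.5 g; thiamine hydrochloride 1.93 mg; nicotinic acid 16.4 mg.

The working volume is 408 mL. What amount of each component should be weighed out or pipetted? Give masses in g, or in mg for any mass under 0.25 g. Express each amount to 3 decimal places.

L-cysteine hydrochloride 0.337 g; soluble starch 8.466 g; thiamine hydrochloride 0.394 mg; nicotinic acid 3.346 mg

Scale factor = 408 mL / 2000 mL = 0.204.
L-cysteine hydrochloride: 1.65 g × (408 mL / 2000 mL) = 0.337 g
soluble starch: 41.5 g × (408 mL / 2000 mL) = 8.466 g
thiamine hydrochloride: 1.93 mg × (408 mL / 2000 mL) = 0.394 mg
nicotinic acid: 16.4 mg × (408 mL / 2000 mL) = 3.346 mg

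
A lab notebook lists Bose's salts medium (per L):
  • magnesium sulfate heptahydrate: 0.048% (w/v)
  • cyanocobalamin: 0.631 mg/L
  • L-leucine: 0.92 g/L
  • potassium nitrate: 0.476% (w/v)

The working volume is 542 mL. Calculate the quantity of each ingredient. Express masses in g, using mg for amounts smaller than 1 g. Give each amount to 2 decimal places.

Target volume = 542 mL = 0.542 L.
magnesium sulfate heptahydrate: 0.048 g per 100 mL × 542 mL ÷ 100 = 0.26016 g = 260.16 mg
cyanocobalamin: 0.631 mg/L × 0.542 L = 0.34 mg
L-leucine: 0.92 g/L × 0.542 L = 0.49864 g = 498.64 mg
potassium nitrate: 0.476% w/v = 4.76 g/L → 4.76 × 0.542 L = 2.58 g

magnesium sulfate heptahydrate 260.16 mg; cyanocobalamin 0.34 mg; L-leucine 498.64 mg; potassium nitrate 2.58 g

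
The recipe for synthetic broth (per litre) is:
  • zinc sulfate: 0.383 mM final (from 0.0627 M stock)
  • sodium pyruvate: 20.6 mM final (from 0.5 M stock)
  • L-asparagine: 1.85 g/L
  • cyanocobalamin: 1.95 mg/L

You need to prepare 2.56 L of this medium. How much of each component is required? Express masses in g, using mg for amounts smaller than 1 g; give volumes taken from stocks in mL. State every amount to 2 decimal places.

zinc sulfate 15.64 mL; sodium pyruvate 105.47 mL; L-asparagine 4.74 g; cyanocobalamin 4.99 mg

Scale factor relative to 1 L: 2.56.
zinc sulfate: C1V1 = C2V2 → 0.383 mM × 2560 mL ÷ 62.7 mM = 15.64 mL
sodium pyruvate: V = C2·V2/C1 = 20.6 mM × 2560 mL ÷ 500 mM = 105.47 mL
L-asparagine: 1.85 g/L × 2.56 L = 4.74 g
cyanocobalamin: 1.95 mg/L × 2.56 L = 4.99 mg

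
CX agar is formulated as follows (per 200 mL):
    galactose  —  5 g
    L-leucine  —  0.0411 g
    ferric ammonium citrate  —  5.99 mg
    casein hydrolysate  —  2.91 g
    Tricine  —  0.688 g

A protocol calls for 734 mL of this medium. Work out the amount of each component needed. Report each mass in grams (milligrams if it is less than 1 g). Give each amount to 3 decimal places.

Scale factor = 734 mL / 200 mL = 3.67.
galactose: 5 g × (734 mL / 200 mL) = 18.350 g
L-leucine: 0.0411 g × (734 mL / 200 mL) = 0.150837 g = 150.837 mg
ferric ammonium citrate: 5.99 mg × (734 mL / 200 mL) = 21.983 mg
casein hydrolysate: 2.91 g × (734 mL / 200 mL) = 10.680 g
Tricine: 0.688 g × (734 mL / 200 mL) = 2.525 g

galactose 18.350 g; L-leucine 150.837 mg; ferric ammonium citrate 21.983 mg; casein hydrolysate 10.680 g; Tricine 2.525 g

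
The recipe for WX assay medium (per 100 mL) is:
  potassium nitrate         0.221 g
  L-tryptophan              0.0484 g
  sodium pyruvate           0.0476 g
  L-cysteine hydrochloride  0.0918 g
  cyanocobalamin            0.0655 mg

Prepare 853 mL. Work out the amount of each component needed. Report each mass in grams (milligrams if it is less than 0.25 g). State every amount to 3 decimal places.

potassium nitrate 1.885 g; L-tryptophan 0.413 g; sodium pyruvate 0.406 g; L-cysteine hydrochloride 0.783 g; cyanocobalamin 0.559 mg

Scale factor = 853 mL / 100 mL = 8.53.
potassium nitrate: 0.221 g × (853 mL / 100 mL) = 1.885 g
L-tryptophan: 0.0484 g × (853 mL / 100 mL) = 0.413 g
sodium pyruvate: 0.0476 g × (853 mL / 100 mL) = 0.406 g
L-cysteine hydrochloride: 0.0918 g × (853 mL / 100 mL) = 0.783 g
cyanocobalamin: 0.0655 mg × (853 mL / 100 mL) = 0.559 mg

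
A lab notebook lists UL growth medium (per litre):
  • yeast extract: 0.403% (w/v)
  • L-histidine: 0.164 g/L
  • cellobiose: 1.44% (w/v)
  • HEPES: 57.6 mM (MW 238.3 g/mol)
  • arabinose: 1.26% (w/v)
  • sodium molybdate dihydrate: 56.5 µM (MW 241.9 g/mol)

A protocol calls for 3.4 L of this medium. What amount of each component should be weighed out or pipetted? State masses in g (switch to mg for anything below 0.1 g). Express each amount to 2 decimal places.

Scale factor relative to 1 L: 3.4.
yeast extract: 0.403 g per 100 mL × 3400 mL ÷ 100 = 13.70 g
L-histidine: 0.164 g/L × 3.4 L = 0.56 g
cellobiose: 1.44% w/v = 14.4 g/L → 14.4 × 3.4 L = 48.96 g
HEPES: 57.6 mmol/L × 238.3 g/mol × 3.4 L ÷ 1000 = 46.67 g
arabinose: 1.26 g per 100 mL × 3400 mL ÷ 100 = 42.84 g
sodium molybdate dihydrate: 56.5 µmol/L × 241.9 g/mol × 3.4 L ÷ 1000 = 46.47 mg

yeast extract 13.70 g; L-histidine 0.56 g; cellobiose 48.96 g; HEPES 46.67 g; arabinose 42.84 g; sodium molybdate dihydrate 46.47 mg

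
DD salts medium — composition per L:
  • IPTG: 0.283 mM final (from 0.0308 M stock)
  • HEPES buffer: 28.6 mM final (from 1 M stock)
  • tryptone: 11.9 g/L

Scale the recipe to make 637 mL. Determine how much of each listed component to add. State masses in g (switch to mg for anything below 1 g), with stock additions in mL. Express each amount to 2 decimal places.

IPTG 5.85 mL; HEPES buffer 18.22 mL; tryptone 7.58 g

Working volume: 637 mL = 0.637 L.
IPTG: C1V1 = C2V2 → 0.283 mM × 637 mL ÷ 30.8 mM = 5.85 mL
HEPES buffer: V = C2·V2/C1 = 28.6 mM × 637 mL ÷ 1000 mM = 18.22 mL
tryptone: 11.9 g/L × 0.637 L = 7.58 g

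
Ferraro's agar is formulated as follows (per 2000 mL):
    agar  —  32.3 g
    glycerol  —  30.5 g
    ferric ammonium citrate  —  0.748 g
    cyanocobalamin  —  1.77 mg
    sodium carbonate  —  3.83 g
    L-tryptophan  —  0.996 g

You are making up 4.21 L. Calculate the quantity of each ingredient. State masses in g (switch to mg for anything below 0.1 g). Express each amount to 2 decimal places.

Ratio of target to recipe volume: 4210 / 2000 = 2.105.
agar: 32.3 g × (4210 mL / 2000 mL) = 67.99 g
glycerol: 30.5 g × (4210 mL / 2000 mL) = 64.20 g
ferric ammonium citrate: 0.748 g × (4210 mL / 2000 mL) = 1.57 g
cyanocobalamin: 1.77 mg × (4210 mL / 2000 mL) = 3.73 mg
sodium carbonate: 3.83 g × (4210 mL / 2000 mL) = 8.06 g
L-tryptophan: 0.996 g × (4210 mL / 2000 mL) = 2.10 g

agar 67.99 g; glycerol 64.20 g; ferric ammonium citrate 1.57 g; cyanocobalamin 3.73 mg; sodium carbonate 8.06 g; L-tryptophan 2.10 g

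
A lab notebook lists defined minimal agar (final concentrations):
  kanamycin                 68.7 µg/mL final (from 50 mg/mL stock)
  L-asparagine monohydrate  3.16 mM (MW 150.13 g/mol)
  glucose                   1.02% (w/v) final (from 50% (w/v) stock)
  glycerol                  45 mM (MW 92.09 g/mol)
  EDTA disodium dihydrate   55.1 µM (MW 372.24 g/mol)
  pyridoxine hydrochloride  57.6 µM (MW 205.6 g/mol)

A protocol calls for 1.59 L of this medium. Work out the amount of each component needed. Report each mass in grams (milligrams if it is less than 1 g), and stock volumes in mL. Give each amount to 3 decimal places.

kanamycin 2.185 mL; L-asparagine monohydrate 754.313 mg; glucose 32.436 mL; glycerol 6.589 g; EDTA disodium dihydrate 32.612 mg; pyridoxine hydrochloride 18.830 mg

Scale factor relative to 1 L: 1.59.
kanamycin: dilute stock: 68.7 µg/mL × 1590 mL ÷ 50000 µg/mL = 2.185 mL
L-asparagine monohydrate: 3.16 mmol/L × 150.13 mg/mmol × 1.59 L = 754.313 mg
glucose: V = C2·V2/C1 = 1.02% ÷ 50% × 1590 mL = 32.436 mL
glycerol: 45 mmol/L × 92.09 g/mol × 1.59 L ÷ 1000 = 6.589 g
EDTA disodium dihydrate: 55.1 µmol/L × 372.24 g/mol × 1.59 L ÷ 1000 = 32.612 mg
pyridoxine hydrochloride: 57.6 µmol/L × 205.6 g/mol × 1.59 L ÷ 1000 = 18.830 mg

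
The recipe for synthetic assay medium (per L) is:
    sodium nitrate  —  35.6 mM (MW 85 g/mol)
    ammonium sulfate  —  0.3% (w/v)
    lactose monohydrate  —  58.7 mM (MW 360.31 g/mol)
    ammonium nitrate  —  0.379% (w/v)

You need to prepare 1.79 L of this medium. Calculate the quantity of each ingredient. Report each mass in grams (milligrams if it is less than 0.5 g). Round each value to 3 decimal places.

sodium nitrate 5.417 g; ammonium sulfate 5.370 g; lactose monohydrate 37.859 g; ammonium nitrate 6.784 g

Scale factor relative to 1 L: 1.79.
sodium nitrate: 35.6 mmol/L × 85 g/mol × 1.79 L ÷ 1000 = 5.417 g
ammonium sulfate: 0.3 g per 100 mL × 1790 mL ÷ 100 = 5.370 g
lactose monohydrate: 58.7 mmol/L × 360.31 g/mol × 1.79 L ÷ 1000 = 37.859 g
ammonium nitrate: 0.379 g per 100 mL × 1790 mL ÷ 100 = 6.784 g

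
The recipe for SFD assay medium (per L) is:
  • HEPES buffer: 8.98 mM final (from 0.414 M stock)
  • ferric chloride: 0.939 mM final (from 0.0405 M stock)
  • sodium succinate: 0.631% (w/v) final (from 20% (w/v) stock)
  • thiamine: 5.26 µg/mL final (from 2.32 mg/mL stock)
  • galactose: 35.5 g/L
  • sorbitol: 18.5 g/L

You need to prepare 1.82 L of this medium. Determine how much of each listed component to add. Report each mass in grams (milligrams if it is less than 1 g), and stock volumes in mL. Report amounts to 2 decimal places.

HEPES buffer 39.48 mL; ferric chloride 42.20 mL; sodium succinate 57.42 mL; thiamine 4.13 mL; galactose 64.61 g; sorbitol 33.67 g

Scale factor relative to 1 L: 1.82.
HEPES buffer: C1V1 = C2V2 → 8.98 mM × 1820 mL ÷ 414 mM = 39.48 mL
ferric chloride: dilute stock: 0.939 mM × 1820 mL ÷ 40.5 mM = 42.20 mL
sodium succinate: C1V1 = C2V2 → 0.631% ÷ 20% × 1820 mL = 57.42 mL
thiamine: C1V1 = C2V2 → 5.26 µg/mL × 1820 mL ÷ 2320 µg/mL = 4.13 mL
galactose: 35.5 g/L × 1.82 L = 64.61 g
sorbitol: 18.5 g/L × 1.82 L = 33.67 g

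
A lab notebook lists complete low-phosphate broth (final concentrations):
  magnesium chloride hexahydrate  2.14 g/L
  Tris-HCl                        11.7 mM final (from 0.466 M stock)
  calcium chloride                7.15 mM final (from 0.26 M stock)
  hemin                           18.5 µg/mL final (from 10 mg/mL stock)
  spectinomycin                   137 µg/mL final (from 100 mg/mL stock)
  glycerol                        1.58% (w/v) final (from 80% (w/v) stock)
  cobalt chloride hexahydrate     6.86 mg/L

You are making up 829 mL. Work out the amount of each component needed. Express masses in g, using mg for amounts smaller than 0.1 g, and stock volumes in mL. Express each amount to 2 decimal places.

Working volume: 829 mL = 0.829 L.
magnesium chloride hexahydrate: 2.14 g/L × 0.829 L = 1.77 g
Tris-HCl: C1V1 = C2V2 → 11.7 mM × 829 mL ÷ 466 mM = 20.81 mL
calcium chloride: V = C2·V2/C1 = 7.15 mM × 829 mL ÷ 260 mM = 22.80 mL
hemin: V = C2·V2/C1 = 18.5 µg/mL × 829 mL ÷ 10000 µg/mL = 1.53 mL
spectinomycin: dilute stock: 137 µg/mL × 829 mL ÷ 100000 µg/mL = 1.14 mL
glycerol: V = C2·V2/C1 = 1.58% ÷ 80% × 829 mL = 16.37 mL
cobalt chloride hexahydrate: 6.86 mg/L × 0.829 L = 5.69 mg

magnesium chloride hexahydrate 1.77 g; Tris-HCl 20.81 mL; calcium chloride 22.80 mL; hemin 1.53 mL; spectinomycin 1.14 mL; glycerol 16.37 mL; cobalt chloride hexahydrate 5.69 mg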